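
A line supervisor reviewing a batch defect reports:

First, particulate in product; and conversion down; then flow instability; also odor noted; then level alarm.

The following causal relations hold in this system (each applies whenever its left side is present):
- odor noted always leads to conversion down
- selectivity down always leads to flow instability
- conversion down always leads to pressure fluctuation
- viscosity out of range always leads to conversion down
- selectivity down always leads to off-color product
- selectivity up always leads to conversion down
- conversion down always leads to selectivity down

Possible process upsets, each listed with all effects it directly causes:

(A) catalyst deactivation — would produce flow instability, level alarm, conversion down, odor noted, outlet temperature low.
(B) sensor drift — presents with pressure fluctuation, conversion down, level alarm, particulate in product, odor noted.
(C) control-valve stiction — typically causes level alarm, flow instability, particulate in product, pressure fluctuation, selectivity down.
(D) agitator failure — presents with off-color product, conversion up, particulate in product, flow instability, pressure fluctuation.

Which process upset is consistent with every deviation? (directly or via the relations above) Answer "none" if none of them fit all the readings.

Testing each hypothesis:
(A) catalyst deactivation — does not account for particulate in product
(B) sensor drift — accounts for every observation (flow instability by conversion down → selectivity down → flow instability)
(C) control-valve stiction — does not account for conversion down, odor noted
(D) agitator failure — particulate in product +; conversion down -; flow instability +; odor noted -; level alarm -
(B) is the only candidate with no mismatches.

B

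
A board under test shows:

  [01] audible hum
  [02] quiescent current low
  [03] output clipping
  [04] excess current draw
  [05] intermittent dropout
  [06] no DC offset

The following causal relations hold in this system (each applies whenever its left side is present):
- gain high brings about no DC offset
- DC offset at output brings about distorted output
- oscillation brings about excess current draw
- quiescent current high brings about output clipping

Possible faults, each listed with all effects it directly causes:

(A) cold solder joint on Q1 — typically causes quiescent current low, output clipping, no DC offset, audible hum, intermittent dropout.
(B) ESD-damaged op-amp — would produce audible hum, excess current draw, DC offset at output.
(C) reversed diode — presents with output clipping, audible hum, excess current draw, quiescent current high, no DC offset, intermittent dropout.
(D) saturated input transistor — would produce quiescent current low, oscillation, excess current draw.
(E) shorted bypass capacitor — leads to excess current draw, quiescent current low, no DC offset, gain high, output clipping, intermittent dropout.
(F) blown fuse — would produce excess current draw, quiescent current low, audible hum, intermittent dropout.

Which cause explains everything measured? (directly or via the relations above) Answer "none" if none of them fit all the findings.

none

Per-candidate check:
(A) cold solder joint on Q1 — audible hum match; quiescent current low match; output clipping match; excess current draw miss; intermittent dropout match; no DC offset match
(B) ESD-damaged op-amp — audible hum match; quiescent current low miss; output clipping miss; excess current draw match; intermittent dropout miss; no DC offset miss
(C) reversed diode — audible hum match; quiescent current low miss; output clipping match; excess current draw match; intermittent dropout match; no DC offset match
(D) saturated input transistor — does not account for audible hum, output clipping, intermittent dropout, no DC offset
(E) shorted bypass capacitor — audible hum miss; quiescent current low match; output clipping match; excess current draw match; intermittent dropout match; no DC offset match
(F) blown fuse — audible hum match; quiescent current low match; output clipping miss; excess current draw match; intermittent dropout match; no DC offset miss
None of the listed candidates fits everything.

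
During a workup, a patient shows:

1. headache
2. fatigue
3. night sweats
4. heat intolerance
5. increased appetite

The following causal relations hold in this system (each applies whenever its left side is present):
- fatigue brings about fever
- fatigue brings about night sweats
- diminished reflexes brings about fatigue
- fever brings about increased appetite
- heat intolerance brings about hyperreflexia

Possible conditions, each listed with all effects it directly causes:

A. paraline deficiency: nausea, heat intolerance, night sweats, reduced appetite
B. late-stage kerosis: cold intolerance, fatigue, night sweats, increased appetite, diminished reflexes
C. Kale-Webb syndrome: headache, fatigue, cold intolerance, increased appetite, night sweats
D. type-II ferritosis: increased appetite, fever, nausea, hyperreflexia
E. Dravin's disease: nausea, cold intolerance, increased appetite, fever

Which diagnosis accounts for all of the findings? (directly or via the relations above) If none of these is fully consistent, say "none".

For each candidate, compare predicted effects to what was observed:
(A) paraline deficiency — headache miss; fatigue miss; night sweats match; heat intolerance match; increased appetite miss
(B) late-stage kerosis — fails on headache, heat intolerance (predicts cold intolerance, not heat intolerance)
(C) Kale-Webb syndrome — headache match; fatigue match; night sweats match; heat intolerance miss; increased appetite match
(D) type-II ferritosis — does not account for headache, fatigue, night sweats, heat intolerance
(E) Dravin's disease — fails on headache, fatigue, night sweats, heat intolerance (predicts cold intolerance, not heat intolerance)
None of the listed candidates fits everything.

none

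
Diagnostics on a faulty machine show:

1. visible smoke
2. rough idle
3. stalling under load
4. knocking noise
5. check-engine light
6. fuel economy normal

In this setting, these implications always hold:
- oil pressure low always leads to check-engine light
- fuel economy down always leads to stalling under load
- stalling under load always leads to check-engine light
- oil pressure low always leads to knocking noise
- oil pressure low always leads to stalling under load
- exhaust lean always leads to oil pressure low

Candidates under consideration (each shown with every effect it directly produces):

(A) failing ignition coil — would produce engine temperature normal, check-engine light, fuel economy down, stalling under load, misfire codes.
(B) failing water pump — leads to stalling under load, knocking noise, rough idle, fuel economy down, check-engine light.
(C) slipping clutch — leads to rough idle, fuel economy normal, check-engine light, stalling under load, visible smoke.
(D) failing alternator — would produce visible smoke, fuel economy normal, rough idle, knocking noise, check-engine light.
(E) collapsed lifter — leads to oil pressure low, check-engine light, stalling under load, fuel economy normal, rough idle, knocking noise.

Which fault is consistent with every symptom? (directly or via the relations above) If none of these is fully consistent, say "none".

Testing each hypothesis:
(A) failing ignition coil — fails on visible smoke, rough idle, knocking noise, fuel economy normal (predicts fuel economy down, not fuel economy normal)
(B) failing water pump — fails on visible smoke, fuel economy normal (predicts fuel economy down, not fuel economy normal)
(C) slipping clutch — does not account for knocking noise
(D) failing alternator — visible smoke match; rough idle match; stalling under load miss; knocking noise match; check-engine light match; fuel economy normal match
(E) collapsed lifter — visible smoke miss; rough idle match; stalling under load match; knocking noise match; check-engine light match; fuel economy normal match
Every candidate fails on at least one observation.

none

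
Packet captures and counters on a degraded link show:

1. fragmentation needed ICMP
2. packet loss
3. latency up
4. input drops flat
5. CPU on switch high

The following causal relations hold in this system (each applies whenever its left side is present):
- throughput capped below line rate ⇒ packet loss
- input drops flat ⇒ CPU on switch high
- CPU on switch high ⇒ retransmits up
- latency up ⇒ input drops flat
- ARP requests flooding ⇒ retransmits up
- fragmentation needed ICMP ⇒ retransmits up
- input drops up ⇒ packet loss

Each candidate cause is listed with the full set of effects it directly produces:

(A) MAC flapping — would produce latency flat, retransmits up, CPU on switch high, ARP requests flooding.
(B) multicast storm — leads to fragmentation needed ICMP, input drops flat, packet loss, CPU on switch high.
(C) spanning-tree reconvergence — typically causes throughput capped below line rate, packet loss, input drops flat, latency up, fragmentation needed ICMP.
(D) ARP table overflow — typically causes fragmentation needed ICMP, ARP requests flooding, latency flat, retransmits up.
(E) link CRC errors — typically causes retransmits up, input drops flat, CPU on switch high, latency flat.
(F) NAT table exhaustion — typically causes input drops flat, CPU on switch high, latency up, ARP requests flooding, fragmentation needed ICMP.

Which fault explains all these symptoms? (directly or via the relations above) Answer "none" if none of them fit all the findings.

C

Checking each candidate against the observations:
(A) MAC flapping — fragmentation needed ICMP -; packet loss -; latency up -; input drops flat -; CPU on switch high +
(B) multicast storm — fragmentation needed ICMP +; packet loss +; latency up -; input drops flat +; CPU on switch high +
(C) spanning-tree reconvergence — fragmentation needed ICMP +; packet loss +; latency up +; input drops flat +; CPU on switch high + (through input drops flat → CPU on switch high)
(D) ARP table overflow — fragmentation needed ICMP +; packet loss -; latency up -; input drops flat -; CPU on switch high -
(E) link CRC errors — fragmentation needed ICMP -; packet loss -; latency up -; input drops flat +; CPU on switch high +
(F) NAT table exhaustion — fragmentation needed ICMP +; packet loss -; latency up +; input drops flat +; CPU on switch high +
(C) is the only candidate with no mismatches.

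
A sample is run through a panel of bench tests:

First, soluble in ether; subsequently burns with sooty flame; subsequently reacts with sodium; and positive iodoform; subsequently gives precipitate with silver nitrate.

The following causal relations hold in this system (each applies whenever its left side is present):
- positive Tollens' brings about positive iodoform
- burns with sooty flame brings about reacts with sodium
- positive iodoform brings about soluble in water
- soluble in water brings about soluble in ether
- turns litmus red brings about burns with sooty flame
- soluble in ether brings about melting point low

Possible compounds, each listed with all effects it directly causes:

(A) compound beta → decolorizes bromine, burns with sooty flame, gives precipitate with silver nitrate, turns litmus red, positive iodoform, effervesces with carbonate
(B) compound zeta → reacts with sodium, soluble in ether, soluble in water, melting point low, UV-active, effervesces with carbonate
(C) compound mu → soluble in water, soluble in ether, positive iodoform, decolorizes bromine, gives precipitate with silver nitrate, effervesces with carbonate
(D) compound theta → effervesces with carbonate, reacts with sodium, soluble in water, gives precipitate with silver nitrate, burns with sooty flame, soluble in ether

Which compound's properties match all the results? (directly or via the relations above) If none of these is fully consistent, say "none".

Per-candidate check:
(A) compound beta — accounts for every observation (soluble in ether via positive iodoform → soluble in water → soluble in ether)
(B) compound zeta — soluble in ether +; burns with sooty flame -; reacts with sodium +; positive iodoform -; gives precipitate with silver nitrate -
(C) compound mu — soluble in ether +; burns with sooty flame -; reacts with sodium -; positive iodoform +; gives precipitate with silver nitrate +
(D) compound theta — soluble in ether +; burns with sooty flame +; reacts with sodium +; positive iodoform -; gives precipitate with silver nitrate +
(A) is the only candidate with no mismatches.

A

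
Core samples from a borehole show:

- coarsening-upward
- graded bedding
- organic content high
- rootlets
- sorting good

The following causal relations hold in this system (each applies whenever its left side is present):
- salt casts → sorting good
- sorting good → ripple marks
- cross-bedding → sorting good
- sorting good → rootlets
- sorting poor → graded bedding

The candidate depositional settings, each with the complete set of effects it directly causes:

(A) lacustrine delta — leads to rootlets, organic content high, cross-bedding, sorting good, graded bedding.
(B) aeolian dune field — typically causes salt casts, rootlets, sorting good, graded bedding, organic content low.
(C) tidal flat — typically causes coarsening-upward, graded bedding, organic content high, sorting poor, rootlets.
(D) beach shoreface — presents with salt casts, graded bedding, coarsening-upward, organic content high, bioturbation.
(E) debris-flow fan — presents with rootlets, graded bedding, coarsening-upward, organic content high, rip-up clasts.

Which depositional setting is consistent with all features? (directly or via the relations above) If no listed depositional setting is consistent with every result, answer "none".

For each candidate, compare predicted effects to what was observed:
(A) lacustrine delta — does not account for coarsening-upward
(B) aeolian dune field — fails on coarsening-upward, organic content high (predicts organic content low, not organic content high)
(C) tidal flat — fails on sorting good (predicts sorting poor, not sorting good)
(D) beach shoreface — accounts for every observation (rootlets through salt casts → sorting good → rootlets)
(E) debris-flow fan — coarsening-upward +; graded bedding +; organic content high +; rootlets +; sorting good -
(D) is the only candidate with no mismatches.

D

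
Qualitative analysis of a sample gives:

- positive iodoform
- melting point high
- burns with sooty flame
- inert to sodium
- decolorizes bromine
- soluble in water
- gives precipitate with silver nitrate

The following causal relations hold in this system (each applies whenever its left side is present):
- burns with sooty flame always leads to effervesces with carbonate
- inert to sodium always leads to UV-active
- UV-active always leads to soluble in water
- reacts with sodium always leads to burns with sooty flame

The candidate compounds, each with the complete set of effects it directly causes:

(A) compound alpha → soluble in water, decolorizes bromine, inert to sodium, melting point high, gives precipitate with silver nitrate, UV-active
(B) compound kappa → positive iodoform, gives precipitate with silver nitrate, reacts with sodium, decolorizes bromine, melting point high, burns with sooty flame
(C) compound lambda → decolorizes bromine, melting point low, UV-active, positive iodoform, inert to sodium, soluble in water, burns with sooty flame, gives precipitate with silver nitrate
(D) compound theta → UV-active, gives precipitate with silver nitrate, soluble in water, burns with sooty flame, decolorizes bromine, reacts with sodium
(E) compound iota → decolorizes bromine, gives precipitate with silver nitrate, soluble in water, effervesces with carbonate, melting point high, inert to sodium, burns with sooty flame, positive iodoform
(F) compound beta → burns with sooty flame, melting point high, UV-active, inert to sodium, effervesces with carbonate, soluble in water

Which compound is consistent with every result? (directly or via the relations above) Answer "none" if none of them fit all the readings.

E

Checking each candidate against the observations:
(A) compound alpha — does not account for positive iodoform, burns with sooty flame
(B) compound kappa — fails on inert to sodium, soluble in water (predicts reacts with sodium, not inert to sodium)
(C) compound lambda — fails on melting point high (predicts melting point low, not melting point high)
(D) compound theta — fails on positive iodoform, melting point high, inert to sodium (predicts reacts with sodium, not inert to sodium)
(E) compound iota — positive iodoform match; melting point high match; burns with sooty flame match; inert to sodium match; decolorizes bromine match; soluble in water match; gives precipitate with silver nitrate match
(F) compound beta — positive iodoform miss; melting point high match; burns with sooty flame match; inert to sodium match; decolorizes bromine miss; soluble in water match; gives precipitate with silver nitrate miss
Only (E) is consistent with every observation.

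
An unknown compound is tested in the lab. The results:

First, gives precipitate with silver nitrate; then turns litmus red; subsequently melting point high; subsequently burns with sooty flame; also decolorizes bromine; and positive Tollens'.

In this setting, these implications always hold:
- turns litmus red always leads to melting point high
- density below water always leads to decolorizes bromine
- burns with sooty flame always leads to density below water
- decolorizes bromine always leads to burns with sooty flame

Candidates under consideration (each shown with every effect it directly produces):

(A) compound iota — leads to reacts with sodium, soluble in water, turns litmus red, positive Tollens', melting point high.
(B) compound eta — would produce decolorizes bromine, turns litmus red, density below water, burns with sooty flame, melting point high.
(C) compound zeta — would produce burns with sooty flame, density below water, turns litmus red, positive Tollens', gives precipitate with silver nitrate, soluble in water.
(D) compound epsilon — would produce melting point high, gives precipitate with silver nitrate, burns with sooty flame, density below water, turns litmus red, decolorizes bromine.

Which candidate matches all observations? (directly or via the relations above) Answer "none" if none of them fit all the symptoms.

Per-candidate check:
(A) compound iota — gives precipitate with silver nitrate ✗; turns litmus red ✓; melting point high ✓; burns with sooty flame ✗; decolorizes bromine ✗; positive Tollens' ✓
(B) compound eta — gives precipitate with silver nitrate ✗; turns litmus red ✓; melting point high ✓; burns with sooty flame ✓; decolorizes bromine ✓; positive Tollens' ✗
(C) compound zeta — accounts for every observation (melting point high by turns litmus red → melting point high)
(D) compound epsilon — does not account for positive Tollens'
(C) alone accounts for all the evidence.

C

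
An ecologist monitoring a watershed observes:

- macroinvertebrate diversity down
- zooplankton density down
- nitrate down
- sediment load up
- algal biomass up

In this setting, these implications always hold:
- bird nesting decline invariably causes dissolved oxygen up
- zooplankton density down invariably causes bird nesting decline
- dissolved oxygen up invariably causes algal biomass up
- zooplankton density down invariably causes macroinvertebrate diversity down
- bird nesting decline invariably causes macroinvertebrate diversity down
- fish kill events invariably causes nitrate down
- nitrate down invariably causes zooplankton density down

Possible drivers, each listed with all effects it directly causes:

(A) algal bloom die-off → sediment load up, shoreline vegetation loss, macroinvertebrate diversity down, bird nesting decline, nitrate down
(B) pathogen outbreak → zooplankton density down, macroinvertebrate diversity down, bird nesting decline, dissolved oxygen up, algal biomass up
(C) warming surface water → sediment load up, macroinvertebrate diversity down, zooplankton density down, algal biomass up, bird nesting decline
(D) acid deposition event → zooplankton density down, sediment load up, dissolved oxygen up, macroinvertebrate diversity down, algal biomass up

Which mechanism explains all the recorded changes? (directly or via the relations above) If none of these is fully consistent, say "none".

A

Testing each hypothesis:
(A) algal bloom die-off — accounts for every observation (zooplankton density down through nitrate down → zooplankton density down)
(B) pathogen outbreak — does not account for nitrate down, sediment load up
(C) warming surface water — macroinvertebrate diversity down ✓; zooplankton density down ✓; nitrate down ✗; sediment load up ✓; algal biomass up ✓
(D) acid deposition event — does not account for nitrate down
(A) alone accounts for all the evidence.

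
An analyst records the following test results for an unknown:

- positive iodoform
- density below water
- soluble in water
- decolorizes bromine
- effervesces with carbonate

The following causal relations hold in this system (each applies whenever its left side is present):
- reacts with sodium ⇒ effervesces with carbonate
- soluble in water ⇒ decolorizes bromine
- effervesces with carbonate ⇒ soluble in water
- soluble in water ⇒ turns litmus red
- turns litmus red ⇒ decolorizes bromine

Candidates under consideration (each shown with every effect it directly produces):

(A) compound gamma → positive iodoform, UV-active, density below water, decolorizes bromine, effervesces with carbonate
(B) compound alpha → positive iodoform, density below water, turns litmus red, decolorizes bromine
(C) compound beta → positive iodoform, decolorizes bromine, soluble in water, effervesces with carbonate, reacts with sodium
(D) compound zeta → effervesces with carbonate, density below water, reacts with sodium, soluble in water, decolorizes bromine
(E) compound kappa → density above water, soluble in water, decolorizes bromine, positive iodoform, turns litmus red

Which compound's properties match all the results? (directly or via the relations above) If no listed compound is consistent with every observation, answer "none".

Per-candidate check:
(A) compound gamma — accounts for every observation (soluble in water via effervesces with carbonate → soluble in water)
(B) compound alpha — does not account for soluble in water, effervesces with carbonate
(C) compound beta — does not account for density below water
(D) compound zeta — positive iodoform -; density below water +; soluble in water +; decolorizes bromine +; effervesces with carbonate +
(E) compound kappa — positive iodoform +; density below water -; soluble in water +; decolorizes bromine +; effervesces with carbonate -
(A) is the only candidate with no mismatches.

A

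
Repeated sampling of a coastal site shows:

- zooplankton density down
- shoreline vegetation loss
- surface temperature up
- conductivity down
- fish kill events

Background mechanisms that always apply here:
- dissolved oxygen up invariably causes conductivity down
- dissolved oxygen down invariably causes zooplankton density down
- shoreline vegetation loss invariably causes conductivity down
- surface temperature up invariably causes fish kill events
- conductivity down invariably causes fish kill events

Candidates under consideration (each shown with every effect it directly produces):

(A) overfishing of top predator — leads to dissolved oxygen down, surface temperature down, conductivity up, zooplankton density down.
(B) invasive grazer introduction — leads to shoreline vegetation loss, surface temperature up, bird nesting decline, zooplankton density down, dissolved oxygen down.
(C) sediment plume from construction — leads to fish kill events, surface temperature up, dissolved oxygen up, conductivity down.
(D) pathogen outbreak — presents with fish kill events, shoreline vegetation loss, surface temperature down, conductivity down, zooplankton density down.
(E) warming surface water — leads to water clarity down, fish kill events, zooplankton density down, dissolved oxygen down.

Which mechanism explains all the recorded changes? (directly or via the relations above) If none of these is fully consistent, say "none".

B

For each candidate, compare predicted effects to what was observed:
(A) overfishing of top predator — fails on shoreline vegetation loss, surface temperature up, conductivity down, fish kill events (predicts surface temperature down, not surface temperature up; predicts conductivity up, not conductivity down)
(B) invasive grazer introduction — accounts for every observation (conductivity down through shoreline vegetation loss → conductivity down)
(C) sediment plume from construction — zooplankton density down NO; shoreline vegetation loss NO; surface temperature up yes; conductivity down yes; fish kill events yes
(D) pathogen outbreak — fails on surface temperature up (predicts surface temperature down, not surface temperature up)
(E) warming surface water — zooplankton density down yes; shoreline vegetation loss NO; surface temperature up NO; conductivity down NO; fish kill events yes
Only (B) is consistent with every observation.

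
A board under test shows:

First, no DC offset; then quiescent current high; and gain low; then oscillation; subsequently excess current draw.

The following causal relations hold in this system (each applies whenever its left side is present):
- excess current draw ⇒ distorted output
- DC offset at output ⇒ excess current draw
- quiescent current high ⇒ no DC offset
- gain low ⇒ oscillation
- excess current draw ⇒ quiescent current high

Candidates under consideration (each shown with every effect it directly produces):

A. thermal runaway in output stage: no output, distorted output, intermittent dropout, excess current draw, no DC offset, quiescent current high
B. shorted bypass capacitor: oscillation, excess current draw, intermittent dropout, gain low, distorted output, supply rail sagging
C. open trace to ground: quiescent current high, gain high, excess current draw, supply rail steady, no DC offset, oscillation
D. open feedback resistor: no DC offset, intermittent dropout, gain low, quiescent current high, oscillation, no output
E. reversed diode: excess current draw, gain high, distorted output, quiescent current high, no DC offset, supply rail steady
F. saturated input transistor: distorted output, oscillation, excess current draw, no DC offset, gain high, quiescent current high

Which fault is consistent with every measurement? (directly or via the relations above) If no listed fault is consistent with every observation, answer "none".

B

Per-candidate check:
(A) thermal runaway in output stage — no DC offset ✓; quiescent current high ✓; gain low ✗; oscillation ✗; excess current draw ✓
(B) shorted bypass capacitor — no DC offset ✓ (through excess current draw → quiescent current high → no DC offset); quiescent current high ✓ (through excess current draw → quiescent current high); gain low ✓; oscillation ✓; excess current draw ✓
(C) open trace to ground — no DC offset ✓; quiescent current high ✓; gain low ✗; oscillation ✓; excess current draw ✓
(D) open feedback resistor — does not account for excess current draw
(E) reversed diode — no DC offset ✓; quiescent current high ✓; gain low ✗; oscillation ✗; excess current draw ✓
(F) saturated input transistor — fails on gain low (predicts gain high, not gain low)
(B) is the only candidate with no mismatches.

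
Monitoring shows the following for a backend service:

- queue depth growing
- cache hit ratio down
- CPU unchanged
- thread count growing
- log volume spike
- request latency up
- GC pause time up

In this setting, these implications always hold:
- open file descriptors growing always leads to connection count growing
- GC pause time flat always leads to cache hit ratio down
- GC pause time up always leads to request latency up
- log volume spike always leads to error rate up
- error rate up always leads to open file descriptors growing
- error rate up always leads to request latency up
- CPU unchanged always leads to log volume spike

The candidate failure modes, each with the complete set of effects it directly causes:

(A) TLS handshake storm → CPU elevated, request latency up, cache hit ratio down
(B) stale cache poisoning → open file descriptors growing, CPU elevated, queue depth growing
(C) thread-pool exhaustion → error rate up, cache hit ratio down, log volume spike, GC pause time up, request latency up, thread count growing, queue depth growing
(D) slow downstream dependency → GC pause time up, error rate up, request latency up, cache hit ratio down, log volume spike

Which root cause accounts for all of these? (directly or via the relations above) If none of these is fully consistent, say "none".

For each candidate, compare predicted effects to what was observed:
(A) TLS handshake storm — fails on queue depth growing, CPU unchanged, thread count growing, log volume spike, GC pause time up (predicts CPU elevated, not CPU unchanged)
(B) stale cache poisoning — fails on cache hit ratio down, CPU unchanged, thread count growing, log volume spike, request latency up, GC pause time up (predicts CPU elevated, not CPU unchanged)
(C) thread-pool exhaustion — queue depth growing match; cache hit ratio down match; CPU unchanged miss; thread count growing match; log volume spike match; request latency up match; GC pause time up match
(D) slow downstream dependency — queue depth growing miss; cache hit ratio down match; CPU unchanged miss; thread count growing miss; log volume spike match; request latency up match; GC pause time up match
None of the listed candidates fits everything.

none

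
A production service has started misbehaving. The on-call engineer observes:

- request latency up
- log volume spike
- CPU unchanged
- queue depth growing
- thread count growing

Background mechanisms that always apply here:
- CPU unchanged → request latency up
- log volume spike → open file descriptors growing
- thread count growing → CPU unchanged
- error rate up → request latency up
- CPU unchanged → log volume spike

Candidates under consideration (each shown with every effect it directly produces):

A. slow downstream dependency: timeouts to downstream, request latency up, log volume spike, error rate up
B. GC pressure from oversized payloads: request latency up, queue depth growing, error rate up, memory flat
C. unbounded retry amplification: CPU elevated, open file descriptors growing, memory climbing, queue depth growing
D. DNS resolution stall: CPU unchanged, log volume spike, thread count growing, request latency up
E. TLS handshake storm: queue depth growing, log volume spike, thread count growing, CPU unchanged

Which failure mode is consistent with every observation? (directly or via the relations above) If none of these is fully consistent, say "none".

E

Checking each candidate against the observations:
(A) slow downstream dependency — does not account for CPU unchanged, queue depth growing, thread count growing
(B) GC pressure from oversized payloads — request latency up +; log volume spike -; CPU unchanged -; queue depth growing +; thread count growing -
(C) unbounded retry amplification — fails on request latency up, log volume spike, CPU unchanged, thread count growing (predicts CPU elevated, not CPU unchanged)
(D) DNS resolution stall — does not account for queue depth growing
(E) TLS handshake storm — request latency up + (by CPU unchanged → request latency up); log volume spike +; CPU unchanged +; queue depth growing +; thread count growing +
Only (E) is consistent with every observation.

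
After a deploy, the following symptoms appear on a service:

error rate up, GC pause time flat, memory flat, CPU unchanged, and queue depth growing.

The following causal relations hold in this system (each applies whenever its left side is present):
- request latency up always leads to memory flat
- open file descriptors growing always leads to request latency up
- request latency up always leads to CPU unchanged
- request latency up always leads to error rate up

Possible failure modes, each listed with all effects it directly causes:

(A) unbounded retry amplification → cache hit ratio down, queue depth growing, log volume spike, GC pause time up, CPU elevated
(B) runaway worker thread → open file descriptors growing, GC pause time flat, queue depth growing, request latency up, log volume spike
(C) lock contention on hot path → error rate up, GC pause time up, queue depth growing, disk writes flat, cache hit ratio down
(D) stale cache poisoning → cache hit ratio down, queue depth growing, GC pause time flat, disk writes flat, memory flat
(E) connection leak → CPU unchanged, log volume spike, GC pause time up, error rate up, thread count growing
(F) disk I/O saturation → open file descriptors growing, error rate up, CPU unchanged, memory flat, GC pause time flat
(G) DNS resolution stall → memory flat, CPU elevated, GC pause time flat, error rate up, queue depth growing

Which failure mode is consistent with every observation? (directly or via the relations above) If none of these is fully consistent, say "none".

B

For each candidate, compare predicted effects to what was observed:
(A) unbounded retry amplification — error rate up NO; GC pause time flat NO; memory flat NO; CPU unchanged NO; queue depth growing yes
(B) runaway worker thread — error rate up yes (through request latency up → error rate up); GC pause time flat yes; memory flat yes (through request latency up → memory flat); CPU unchanged yes (through request latency up → CPU unchanged); queue depth growing yes
(C) lock contention on hot path — fails on GC pause time flat, memory flat, CPU unchanged (predicts GC pause time up, not GC pause time flat)
(D) stale cache poisoning — error rate up NO; GC pause time flat yes; memory flat yes; CPU unchanged NO; queue depth growing yes
(E) connection leak — error rate up yes; GC pause time flat NO; memory flat NO; CPU unchanged yes; queue depth growing NO
(F) disk I/O saturation — does not account for queue depth growing
(G) DNS resolution stall — error rate up yes; GC pause time flat yes; memory flat yes; CPU unchanged NO; queue depth growing yes
Only (B) is consistent with every observation.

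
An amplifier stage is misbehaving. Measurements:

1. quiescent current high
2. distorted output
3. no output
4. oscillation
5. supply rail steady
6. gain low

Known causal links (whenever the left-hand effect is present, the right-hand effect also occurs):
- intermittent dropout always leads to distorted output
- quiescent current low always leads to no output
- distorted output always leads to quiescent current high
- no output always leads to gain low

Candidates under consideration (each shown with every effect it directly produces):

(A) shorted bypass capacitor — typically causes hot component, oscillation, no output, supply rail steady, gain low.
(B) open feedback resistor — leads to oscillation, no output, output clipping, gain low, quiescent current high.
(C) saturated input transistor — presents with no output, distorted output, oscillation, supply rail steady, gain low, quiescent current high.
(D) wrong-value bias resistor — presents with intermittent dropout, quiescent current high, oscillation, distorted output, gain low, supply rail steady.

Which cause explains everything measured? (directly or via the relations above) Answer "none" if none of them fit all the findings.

Testing each hypothesis:
(A) shorted bypass capacitor — does not account for quiescent current high, distorted output
(B) open feedback resistor — does not account for distorted output, supply rail steady
(C) saturated input transistor — quiescent current high +; distorted output +; no output +; oscillation +; supply rail steady +; gain low +
(D) wrong-value bias resistor — quiescent current high +; distorted output +; no output -; oscillation +; supply rail steady +; gain low +
(C) is the only candidate with no mismatches.

C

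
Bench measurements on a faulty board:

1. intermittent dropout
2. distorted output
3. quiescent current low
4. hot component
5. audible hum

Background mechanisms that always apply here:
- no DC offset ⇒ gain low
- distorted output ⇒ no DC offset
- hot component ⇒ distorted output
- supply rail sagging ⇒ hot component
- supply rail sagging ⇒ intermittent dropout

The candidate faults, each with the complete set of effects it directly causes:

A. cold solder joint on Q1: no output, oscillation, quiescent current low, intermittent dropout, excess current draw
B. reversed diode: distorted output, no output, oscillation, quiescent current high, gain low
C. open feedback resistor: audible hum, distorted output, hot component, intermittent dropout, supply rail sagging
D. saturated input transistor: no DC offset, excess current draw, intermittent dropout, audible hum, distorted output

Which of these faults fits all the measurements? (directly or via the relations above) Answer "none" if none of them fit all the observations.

For each candidate, compare predicted effects to what was observed:
(A) cold solder joint on Q1 — does not account for distorted output, hot component, audible hum
(B) reversed diode — fails on intermittent dropout, quiescent current low, hot component, audible hum (predicts quiescent current high, not quiescent current low)
(C) open feedback resistor — intermittent dropout match; distorted output match; quiescent current low miss; hot component match; audible hum match
(D) saturated input transistor — intermittent dropout match; distorted output match; quiescent current low miss; hot component miss; audible hum match
Every candidate fails on at least one observation.

none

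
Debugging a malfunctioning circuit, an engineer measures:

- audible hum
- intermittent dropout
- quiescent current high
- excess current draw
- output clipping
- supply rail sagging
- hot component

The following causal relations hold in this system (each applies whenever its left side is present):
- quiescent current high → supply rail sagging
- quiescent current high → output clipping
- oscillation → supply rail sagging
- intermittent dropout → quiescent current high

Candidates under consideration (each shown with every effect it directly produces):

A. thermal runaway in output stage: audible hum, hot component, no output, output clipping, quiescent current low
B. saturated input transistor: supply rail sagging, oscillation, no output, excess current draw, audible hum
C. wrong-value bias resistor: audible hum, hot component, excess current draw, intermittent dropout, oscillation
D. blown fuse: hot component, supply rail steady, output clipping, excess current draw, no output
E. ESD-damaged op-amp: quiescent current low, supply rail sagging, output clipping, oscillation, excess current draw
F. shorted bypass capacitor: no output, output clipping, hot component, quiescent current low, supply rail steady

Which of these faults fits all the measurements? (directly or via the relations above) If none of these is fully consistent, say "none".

Per-candidate check:
(A) thermal runaway in output stage — audible hum yes; intermittent dropout NO; quiescent current high NO; excess current draw NO; output clipping yes; supply rail sagging NO; hot component yes
(B) saturated input transistor — does not account for intermittent dropout, quiescent current high, output clipping, hot component
(C) wrong-value bias resistor — audible hum yes; intermittent dropout yes; quiescent current high yes (via intermittent dropout → quiescent current high); excess current draw yes; output clipping yes (via intermittent dropout → quiescent current high → output clipping); supply rail sagging yes (via oscillation → supply rail sagging); hot component yes
(D) blown fuse — audible hum NO; intermittent dropout NO; quiescent current high NO; excess current draw yes; output clipping yes; supply rail sagging NO; hot component yes
(E) ESD-damaged op-amp — audible hum NO; intermittent dropout NO; quiescent current high NO; excess current draw yes; output clipping yes; supply rail sagging yes; hot component NO
(F) shorted bypass capacitor — fails on audible hum, intermittent dropout, quiescent current high, excess current draw, supply rail sagging (predicts quiescent current low, not quiescent current high; predicts supply rail steady, not supply rail sagging)
(C) alone accounts for all the evidence.

C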